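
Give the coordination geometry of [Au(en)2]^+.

Ethylenediamine is neutral; balancing the +1 overall charge requires Au(I).
Gold is a group-11 element; Au(I) is therefore d¹⁰.
Counting donor atoms: 2×ethylenediamine (bidentate) → 4 donors. Coordination number = 4.
A d¹⁰ ion has no crystal-field stabilisation preference between square planar and tetrahedral, so four ligands adopt the sterically favoured tetrahedral geometry.

tetrahedral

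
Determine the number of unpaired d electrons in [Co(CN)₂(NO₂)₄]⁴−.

Each cyanide is −1; each nitro (N-bound nitrite) is −1; balancing the −4 overall charge requires Co(II).
Group 9 minus oxidation state 2 gives a d⁷ configuration.
The spin state decides the count: Cyanide and nitro (N-bound nitrite) are strong-field ligands (high in the spectrochemical series) for a first-row metal, so the complex is low-spin.
An octahedral low-spin d⁷ ion is t₂g⁶e_g¹, giving 1 unpaired electron.

1 unpaired electron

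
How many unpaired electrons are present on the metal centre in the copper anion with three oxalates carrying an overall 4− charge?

Summing ligand charges against the −4 overall charge gives an oxidation state of +2 for copper.
Group 11 minus oxidation state 2 gives a d⁹ configuration.
Counting donor atoms: 3×oxalate (bidentate) → 6 donors. Coordination number = 6.
In an octahedral field the d⁹ configuration is t₂g⁶e_g³ (only one arrangement possible), giving 1 unpaired electron.

1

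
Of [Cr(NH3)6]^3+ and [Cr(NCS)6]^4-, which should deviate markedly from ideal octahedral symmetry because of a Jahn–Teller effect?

[Cr(NCS)6]^4-

[Cr(NH3)6]^3+: Ammonia is neutral; balancing the +3 overall charge requires Cr(III). Cr sits in group 6, so the d-electron count is 6 − 3 = 3. The d³ configuration leaves the e_g set evenly filled (or empty) — no strong Jahn–Teller driving force.
[Cr(NCS)6]^4-: Each isothiocyanate is −1; balancing the −4 overall charge requires Cr(II). Group 6 minus oxidation state 2 gives a d⁴ configuration. Isothiocyanate is a weak-field ligand for a first-row metal, so the complex is high-spin. The t₂g³e_g¹ (high-spin) configuration has an unevenly filled e_g set; the Jahn–Teller theorem predicts a tetragonal distortion (typically axial elongation) to lift the degeneracy.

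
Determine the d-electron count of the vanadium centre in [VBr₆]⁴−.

d3

Ligand charges: each bromide is −1. With an overall charge of −4 the vanadium centre must be in the +2 oxidation state.
Group 5 minus oxidation state 2 gives a d³ configuration.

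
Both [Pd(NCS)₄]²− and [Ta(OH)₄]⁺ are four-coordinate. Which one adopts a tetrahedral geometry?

[Ta(OH)₄]⁺

For [Pd(NCS)₄]²−: Each isothiocyanate is −1; balancing the −2 overall charge requires Pd(II). Pd sits in group 10, so the d-electron count is 10 − 2 = 8. A 4d d⁸ ion has a large crystal-field splitting; square planar leaves the high-energy d_{x²−y²} orbital empty and maximises CFSE. → square planar.
For [Ta(OH)₄]⁺: Ligand charges: each hydroxide is −1. With an overall charge of +1 the tantalum centre must be in the +5 oxidation state. Group 5 minus oxidation state 5 gives a d⁰ configuration. A d⁰ ion has no crystal-field stabilisation preference between square planar and tetrahedral, so four ligands adopt the sterically favoured tetrahedral geometry. → tetrahedral.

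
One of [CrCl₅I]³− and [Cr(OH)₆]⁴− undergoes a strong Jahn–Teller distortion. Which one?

[Cr(OH)₆]⁴−

[CrCl₅I]³−: Summing ligand charges against the −3 overall charge gives an oxidation state of +3 for chromium. Group 6 minus oxidation state 3 gives a d³ configuration. The d³ configuration leaves the e_g set evenly filled (or empty) — no strong Jahn–Teller driving force.
[Cr(OH)₆]⁴−: Each hydroxide is −1; balancing the −4 overall charge requires Cr(II). Group 6 minus oxidation state 2 gives a d⁴ configuration. Hydroxide is a weak-field ligand for a first-row metal, so the complex is high-spin. The t₂g³e_g¹ (high-spin) configuration has an unevenly filled e_g set; the Jahn–Teller theorem predicts a tetragonal distortion (typically axial elongation) to lift the degeneracy.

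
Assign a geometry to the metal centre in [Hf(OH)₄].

Summing ligand charges against the 0 overall charge gives an oxidation state of +4 for hafnium.
Group 4 minus oxidation state 4 gives a d⁰ configuration.
With 4 monodentate ligands the coordination number is 4.
A d⁰ ion has no crystal-field stabilisation preference between square planar and tetrahedral, so four ligands adopt the sterically favoured tetrahedral geometry.

tetrahedral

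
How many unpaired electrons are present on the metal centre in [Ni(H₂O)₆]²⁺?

Water is neutral; balancing the +2 overall charge requires Ni(II).
Nickel is a group-10 element; Ni(II) is therefore d⁸.
In an octahedral field the d⁸ configuration is t₂g⁶e_g² (only one arrangement possible), giving 2 unpaired electrons.

2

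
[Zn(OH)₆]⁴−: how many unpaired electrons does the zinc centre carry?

0 unpaired electrons

Each hydroxide is −1; balancing the −4 overall charge requires Zn(II).
Zinc is a group-12 element; Zn(II) is therefore d¹⁰.
In an octahedral field the d¹⁰ configuration is t₂g⁶e_g⁴, giving 0 unpaired electrons.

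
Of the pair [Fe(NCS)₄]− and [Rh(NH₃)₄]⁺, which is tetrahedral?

[Fe(NCS)₄]−

For [Fe(NCS)₄]−: Summing ligand charges against the −1 overall charge gives an oxidation state of +3 for iron. Fe sits in group 8, so the d-electron count is 8 − 3 = 5. A high-spin d⁵ ion has zero CFSE in either geometry, so four ligands adopt the sterically favoured tetrahedral geometry. → tetrahedral.
For [Rh(NH₃)₄]⁺: Ligand charges: ammonia is neutral. With an overall charge of +1 the rhodium centre must be in the +1 oxidation state. Rhodium is a group-9 element; Rh(I) is therefore d⁸. A 4d d⁸ ion has a large crystal-field splitting; square planar leaves the high-energy d_{x²−y²} orbital empty and maximises CFSE. → square planar.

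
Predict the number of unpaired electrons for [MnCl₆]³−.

Each chloride is −1; balancing the −3 overall charge requires Mn(III).
Manganese is a group-7 element; Mn(III) is therefore d⁴.
The spin state decides the count: Chloride is a weak-field ligand for a first-row metal, so the complex is high-spin.
An octahedral high-spin d⁴ ion is t₂g³e_g¹, giving 4 unpaired electrons.

4 unpaired electrons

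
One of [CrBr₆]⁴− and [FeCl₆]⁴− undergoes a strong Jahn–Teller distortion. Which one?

[CrBr₆]⁴−

[CrBr₆]⁴−: Each bromide is −1; balancing the −4 overall charge requires Cr(II). Group 6 minus oxidation state 2 gives a d⁴ configuration. Bromide is a weak-field ligand for a first-row metal, so the complex is high-spin. The t₂g³e_g¹ (high-spin) configuration has an unevenly filled e_g set; the Jahn–Teller theorem predicts a tetragonal distortion (typically axial elongation) to lift the degeneracy.
[FeCl₆]⁴−: Each chloride is −1; balancing the −4 overall charge requires Fe(II). Fe sits in group 8, so the d-electron count is 8 − 2 = 6. Chloride is a weak-field ligand for a first-row metal, so the complex is high-spin. The d⁶ configuration leaves the e_g set evenly filled (or empty) — no strong Jahn–Teller driving force.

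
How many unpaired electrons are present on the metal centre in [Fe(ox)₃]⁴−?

Summing ligand charges against the −4 overall charge gives an oxidation state of +2 for iron.
Fe sits in group 8, so the d-electron count is 8 − 2 = 6.
Counting donor atoms: 3×oxalate (bidentate) → 6 donors. Coordination number = 6.
The spin state decides the count: Oxalate is a weak-field ligand for a first-row metal, so the complex is high-spin.
An octahedral high-spin d⁶ ion is t₂g⁴e_g², giving 4 unpaired electrons.

4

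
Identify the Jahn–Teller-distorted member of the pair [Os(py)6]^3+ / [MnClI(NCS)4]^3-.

[Os(py)6]^3+: Ligand charges: pyridine is neutral. With an overall charge of +3 the osmium centre must be in the +3 oxidation state. Os sits in group 8, so the d-electron count is 8 − 3 = 5. A 5d ion has a large Δₒ and is invariably low-spin. The d⁵ configuration leaves the e_g set evenly filled (or empty) — no strong Jahn–Teller driving force.
[MnClI(NCS)4]^3-: Ligand charges: each chloride is −1; each iodide is −1; each isothiocyanate is −1. With an overall charge of −3 the manganese centre must be in the +3 oxidation state. Manganese is a group-7 element; Mn(III) is therefore d⁴. Chloride, iodide, and isothiocyanate are weak-field ligands for a first-row metal, so the complex is high-spin. The t₂g³e_g¹ (high-spin) configuration has an unevenly filled e_g set; the Jahn–Teller theorem predicts a tetragonal distortion (typically axial elongation) to lift the degeneracy.

[MnClI(NCS)4]^3-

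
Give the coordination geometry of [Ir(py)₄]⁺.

square planar

Summing ligand charges against the +1 overall charge gives an oxidation state of +1 for iridium.
Iridium is a group-9 element; Ir(I) is therefore d⁸.
Coordination number: 4.
A 5d d⁸ ion has a large crystal-field splitting; square planar leaves the high-energy d_{x²−y²} orbital empty and maximises CFSE.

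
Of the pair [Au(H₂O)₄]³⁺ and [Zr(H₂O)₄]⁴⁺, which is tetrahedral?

For [Au(H₂O)₄]³⁺: Ligand charges: water is neutral. With an overall charge of +3 the gold centre must be in the +3 oxidation state. Au sits in group 11, so the d-electron count is 11 − 3 = 8. A 5d d⁸ ion has a large crystal-field splitting; square planar leaves the high-energy d_{x²−y²} orbital empty and maximises CFSE. → square planar.
For [Zr(H₂O)₄]⁴⁺: Ligand charges: water is neutral. With an overall charge of +4 the zirconium centre must be in the +4 oxidation state. Zirconium is a group-4 element; Zr(IV) is therefore d⁰. A d⁰ ion has no crystal-field stabilisation preference between square planar and tetrahedral, so four ligands adopt the sterically favoured tetrahedral geometry. → tetrahedral.

[Zr(H₂O)₄]⁴⁺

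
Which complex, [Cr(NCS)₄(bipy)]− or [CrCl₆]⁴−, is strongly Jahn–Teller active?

[Cr(NCS)₄(bipy)]−: Each isothiocyanate is −1; 2,2′-bipyridine is neutral; balancing the −1 overall charge requires Cr(III). Cr sits in group 6, so the d-electron count is 6 − 3 = 3. The d³ configuration leaves the e_g set evenly filled (or empty) — no strong Jahn–Teller driving force.
[CrCl₆]⁴−: Ligand charges: each chloride is −1. With an overall charge of −4 the chromium centre must be in the +2 oxidation state. Chromium is a group-6 element; Cr(II) is therefore d⁴. Chloride is a weak-field ligand for a first-row metal, so the complex is high-spin. The t₂g³e_g¹ (high-spin) configuration has an unevenly filled e_g set; the Jahn–Teller theorem predicts a tetragonal distortion (typically axial elongation) to lift the degeneracy.

[CrCl₆]⁴−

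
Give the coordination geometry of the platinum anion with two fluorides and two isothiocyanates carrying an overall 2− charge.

square planar

Ligand charges: each fluoride is −1; each isothiocyanate is −1. With an overall charge of −2 the platinum centre must be in the +2 oxidation state.
Platinum is a group-10 element; Pt(II) is therefore d⁸.
Coordination number: 4.
A 5d d⁸ ion has a large crystal-field splitting; square planar leaves the high-energy d_{x²−y²} orbital empty and maximises CFSE.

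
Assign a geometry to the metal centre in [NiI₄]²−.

Each iodide is −1; balancing the −2 overall charge requires Ni(II).
Group 10 minus oxidation state 2 gives a d⁸ configuration.
With 4 monodentate ligands the coordination number is 4.
Iodide is a weak-field ligand.
With weak-field ligands the CFSE gain from square planar is small, so a 3d d⁸ ion takes the sterically preferred tetrahedral geometry.

tetrahedral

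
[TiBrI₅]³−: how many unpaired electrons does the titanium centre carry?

1

Ligand charges: each bromide is −1; each iodide is −1. With an overall charge of −3 the titanium centre must be in the +3 oxidation state.
Group 4 minus oxidation state 3 gives a d¹ configuration.
In an octahedral field the d¹ configuration is t₂g¹e_g⁰ (only one arrangement possible), giving 1 unpaired electron.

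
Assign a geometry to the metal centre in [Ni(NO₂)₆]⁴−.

Summing ligand charges against the −4 overall charge gives an oxidation state of +2 for nickel.
Ni sits in group 10, so the d-electron count is 10 − 2 = 8.
Coordination number: 6.
Six donors around a single metal centre give an octahedral coordination sphere.

octahedral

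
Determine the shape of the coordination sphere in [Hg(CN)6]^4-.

octahedral

Ligand charges: each cyanide is −1. With an overall charge of −4 the mercury centre must be in the +2 oxidation state.
Group 12 minus oxidation state 2 gives a d¹⁰ configuration.
Coordination number: 6.
Six donors around a single metal centre give an octahedral coordination sphere.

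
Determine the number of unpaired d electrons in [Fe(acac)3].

Summing ligand charges against the 0 overall charge gives an oxidation state of +3 for iron.
Fe sits in group 8, so the d-electron count is 8 − 3 = 5.
Counting donor atoms: 3×acetylacetonate (bidentate) → 6 donors. Coordination number = 6.
The spin state decides the count: Acetylacetonate is a weak-field ligand for a first-row metal, so the complex is high-spin.
An octahedral high-spin d⁵ ion is t₂g³e_g², giving 5 unpaired electrons.

5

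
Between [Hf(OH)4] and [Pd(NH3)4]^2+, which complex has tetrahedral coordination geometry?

[Hf(OH)4]

For [Hf(OH)4]: Summing ligand charges against the 0 overall charge gives an oxidation state of +4 for hafnium. Hafnium is a group-4 element; Hf(IV) is therefore d⁰. A d⁰ ion has no crystal-field stabilisation preference between square planar and tetrahedral, so four ligands adopt the sterically favoured tetrahedral geometry. → tetrahedral.
For [Pd(NH3)4]^2+: Ammonia is neutral; balancing the +2 overall charge requires Pd(II). Group 10 minus oxidation state 2 gives a d⁸ configuration. A 4d d⁸ ion has a large crystal-field splitting; square planar leaves the high-energy d_{x²−y²} orbital empty and maximises CFSE. → square planar.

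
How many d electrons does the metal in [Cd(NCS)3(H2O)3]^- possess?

d¹⁰

Ligand charges: each isothiocyanate is −1; water is neutral. With an overall charge of −1 the cadmium centre must be in the +2 oxidation state.
Group 12 minus oxidation state 2 gives a d¹⁰ configuration.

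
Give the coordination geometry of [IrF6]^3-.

Ligand charges: each fluoride is −1. With an overall charge of −3 the iridium centre must be in the +3 oxidation state.
Group 9 minus oxidation state 3 gives a d⁶ configuration.
Coordination number: 6.
Six donors around a single metal centre give an octahedral coordination sphere.

octahedral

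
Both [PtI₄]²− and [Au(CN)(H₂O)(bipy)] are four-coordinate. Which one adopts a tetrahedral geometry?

[Au(CN)(H₂O)(bipy)]

For [PtI₄]²−: Each iodide is −1; balancing the −2 overall charge requires Pt(II). Pt sits in group 10, so the d-electron count is 10 − 2 = 8. A 5d d⁸ ion has a large crystal-field splitting; square planar leaves the high-energy d_{x²−y²} orbital empty and maximises CFSE. → square planar.
For [Au(CN)(H₂O)(bipy)]: Summing ligand charges against the 0 overall charge gives an oxidation state of +1 for gold. Gold is a group-11 element; Au(I) is therefore d¹⁰. A d¹⁰ ion has no crystal-field stabilisation preference between square planar and tetrahedral, so four ligands adopt the sterically favoured tetrahedral geometry. → tetrahedral.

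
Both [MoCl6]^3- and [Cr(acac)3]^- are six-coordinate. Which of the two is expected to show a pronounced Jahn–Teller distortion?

[Cr(acac)3]^-

[MoCl6]^3-: Each chloride is −1; balancing the −3 overall charge requires Mo(III). Group 6 minus oxidation state 3 gives a d³ configuration. The d³ configuration leaves the e_g set evenly filled (or empty) — no strong Jahn–Teller driving force.
[Cr(acac)3]^-: Summing ligand charges against the −1 overall charge gives an oxidation state of +2 for chromium. Chromium is a group-6 element; Cr(II) is therefore d⁴. Acetylacetonate is a weak-field ligand for a first-row metal, so the complex is high-spin. The t₂g³e_g¹ (high-spin) configuration has an unevenly filled e_g set; the Jahn–Teller theorem predicts a tetragonal distortion (typically axial elongation) to lift the degeneracy.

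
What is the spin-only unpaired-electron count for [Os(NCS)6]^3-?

Summing ligand charges against the −3 overall charge gives an oxidation state of +3 for osmium.
Os sits in group 8, so the d-electron count is 8 − 3 = 5.
The spin state decides the count: a 5d ion has a large Δₒ and is invariably low-spin.
An octahedral low-spin d⁵ ion is t₂g⁵e_g⁰, giving 1 unpaired electron.

1 unpaired electron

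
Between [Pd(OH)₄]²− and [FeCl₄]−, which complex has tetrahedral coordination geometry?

For [Pd(OH)₄]²−: Each hydroxide is −1; balancing the −2 overall charge requires Pd(II). Group 10 minus oxidation state 2 gives a d⁸ configuration. A 4d d⁸ ion has a large crystal-field splitting; square planar leaves the high-energy d_{x²−y²} orbital empty and maximises CFSE. → square planar.
For [FeCl₄]−: Each chloride is −1; balancing the −1 overall charge requires Fe(III). Fe sits in group 8, so the d-electron count is 8 − 3 = 5. A high-spin d⁵ ion has zero CFSE in either geometry, so four ligands adopt the sterically favoured tetrahedral geometry. → tetrahedral.

[FeCl₄]−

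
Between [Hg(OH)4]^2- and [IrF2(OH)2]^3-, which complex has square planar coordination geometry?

[IrF2(OH)2]^3-

For [Hg(OH)4]^2-: Ligand charges: each hydroxide is −1. With an overall charge of −2 the mercury centre must be in the +2 oxidation state. Mercury is a group-12 element; Hg(II) is therefore d¹⁰. A d¹⁰ ion has no crystal-field stabilisation preference between square planar and tetrahedral, so four ligands adopt the sterically favoured tetrahedral geometry. → tetrahedral.
For [IrF2(OH)2]^3-: Each fluoride is −1; each hydroxide is −1; balancing the −3 overall charge requires Ir(I). Ir sits in group 9, so the d-electron count is 9 − 1 = 8. A 5d d⁸ ion has a large crystal-field splitting; square planar leaves the high-energy d_{x²−y²} orbital empty and maximises CFSE. → square planar.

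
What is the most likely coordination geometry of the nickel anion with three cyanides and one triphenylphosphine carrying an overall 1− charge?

Summing ligand charges against the −1 overall charge gives an oxidation state of +2 for nickel.
Group 10 minus oxidation state 2 gives a d⁸ configuration.
With 4 monodentate ligands the coordination number is 4.
Cyanide and triphenylphosphine are strong-field ligands (high in the spectrochemical series).
A 3d d⁸ ion with strong-field ligands gains enough CFSE to favour square planar over tetrahedral.

square planar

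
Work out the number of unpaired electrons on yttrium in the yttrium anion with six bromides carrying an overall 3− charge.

Summing ligand charges against the −3 overall charge gives an oxidation state of +3 for yttrium.
Y sits in group 3, so the d-electron count is 3 − 3 = 0.
In an octahedral field the d⁰ configuration is t₂g⁰e_g⁰, giving 0 unpaired electrons.

0 unpaired electrons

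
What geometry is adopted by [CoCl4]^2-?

Each chloride is −1; balancing the −2 overall charge requires Co(II).
Group 9 minus oxidation state 2 gives a d⁷ configuration.
Coordination number: 4.
Chloride is a weak-field ligand.
For a high-spin 3d d⁷ ion with weak-field ligands the small Δₜ gives little square-planar CFSE advantage, so four ligands adopt the sterically favoured tetrahedral geometry.

tetrahedral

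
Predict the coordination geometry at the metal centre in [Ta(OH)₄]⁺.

Each hydroxide is −1; balancing the +1 overall charge requires Ta(V).
Ta sits in group 5, so the d-electron count is 5 − 5 = 0.
Coordination number: 4.
A d⁰ ion has no crystal-field stabilisation preference between square planar and tetrahedral, so four ligands adopt the sterically favoured tetrahedral geometry.

tetrahedral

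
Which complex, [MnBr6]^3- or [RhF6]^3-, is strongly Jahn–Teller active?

[MnBr6]^3-

[MnBr6]^3-: Ligand charges: each bromide is −1. With an overall charge of −3 the manganese centre must be in the +3 oxidation state. Group 7 minus oxidation state 3 gives a d⁴ configuration. Bromide is a weak-field ligand for a first-row metal, so the complex is high-spin. The t₂g³e_g¹ (high-spin) configuration has an unevenly filled e_g set; the Jahn–Teller theorem predicts a tetragonal distortion (typically axial elongation) to lift the degeneracy.
[RhF6]^3-: Each fluoride is −1; balancing the −3 overall charge requires Rh(III). Rh sits in group 9, so the d-electron count is 9 − 3 = 6. A 4d ion has a large Δₒ and is invariably low-spin. The d⁶ configuration leaves the e_g set evenly filled (or empty) — no strong Jahn–Teller driving force.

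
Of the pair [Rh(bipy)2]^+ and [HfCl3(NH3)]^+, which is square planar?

For [Rh(bipy)2]^+: Summing ligand charges against the +1 overall charge gives an oxidation state of +1 for rhodium. Rh sits in group 9, so the d-electron count is 9 − 1 = 8. A 4d d⁸ ion has a large crystal-field splitting; square planar leaves the high-energy d_{x²−y²} orbital empty and maximises CFSE. → square planar.
For [HfCl3(NH3)]^+: Ligand charges: each chloride is −1; ammonia is neutral. With an overall charge of +1 the hafnium centre must be in the +4 oxidation state. Hf sits in group 4, so the d-electron count is 4 − 4 = 0. A d⁰ ion has no crystal-field stabilisation preference between square planar and tetrahedral, so four ligands adopt the sterically favoured tetrahedral geometry. → tetrahedral.

[Rh(bipy)2]^+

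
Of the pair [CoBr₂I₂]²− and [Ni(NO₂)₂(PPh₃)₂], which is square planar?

For [CoBr₂I₂]²−: Ligand charges: each bromide is −1; each iodide is −1. With an overall charge of −2 the cobalt centre must be in the +2 oxidation state. Co sits in group 9, so the d-electron count is 9 − 2 = 7. For a high-spin 3d d⁷ ion with weak-field ligands the small Δₜ gives little square-planar CFSE advantage, so four ligands adopt the sterically favoured tetrahedral geometry. → tetrahedral.
For [Ni(NO₂)₂(PPh₃)₂]: Summing ligand charges against the 0 overall charge gives an oxidation state of +2 for nickel. Group 10 minus oxidation state 2 gives a d⁸ configuration. Nitro (N-bound nitrite) and triphenylphosphine are strong-field ligands (high in the spectrochemical series). A 3d d⁸ ion with strong-field ligands gains enough CFSE to favour square planar over tetrahedral. → square planar.

[Ni(NO₂)₂(PPh₃)₂]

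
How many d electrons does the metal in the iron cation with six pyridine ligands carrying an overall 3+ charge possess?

d5

Pyridine is neutral; balancing the +3 overall charge requires Fe(III).
Fe sits in group 8, so the d-electron count is 8 − 3 = 5.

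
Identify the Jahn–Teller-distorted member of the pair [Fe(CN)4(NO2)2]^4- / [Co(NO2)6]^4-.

[Co(NO2)6]^4-

[Fe(CN)4(NO2)2]^4-: Summing ligand charges against the −4 overall charge gives an oxidation state of +2 for iron. Fe sits in group 8, so the d-electron count is 8 − 2 = 6. Cyanide and nitro (N-bound nitrite) are strong-field ligands (high in the spectrochemical series) for a first-row metal, so the complex is low-spin. The d⁶ configuration leaves the e_g set evenly filled (or empty) — no strong Jahn–Teller driving force.
[Co(NO2)6]^4-: Each nitro (N-bound nitrite) is −1; balancing the −4 overall charge requires Co(II). Co sits in group 9, so the d-electron count is 9 − 2 = 7. Nitro (N-bound nitrite) is a strong-field ligand (high in the spectrochemical series) for a first-row metal, so the complex is low-spin. The t₂g⁶e_g¹ (low-spin) configuration has an unevenly filled e_g set; the Jahn–Teller theorem predicts a tetragonal distortion (typically axial elongation) to lift the degeneracy.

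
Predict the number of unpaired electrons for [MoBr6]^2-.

Summing ligand charges against the −2 overall charge gives an oxidation state of +4 for molybdenum.
Mo sits in group 6, so the d-electron count is 6 − 4 = 2.
In an octahedral field the d² configuration is t₂g²e_g⁰ (only one arrangement possible), giving 2 unpaired electrons.

2 unpaired electrons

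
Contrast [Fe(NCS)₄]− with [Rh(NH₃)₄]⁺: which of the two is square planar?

For [Fe(NCS)₄]−: Summing ligand charges against the −1 overall charge gives an oxidation state of +3 for iron. Group 8 minus oxidation state 3 gives a d⁵ configuration. A high-spin d⁵ ion has zero CFSE in either geometry, so four ligands adopt the sterically favoured tetrahedral geometry. → tetrahedral.
For [Rh(NH₃)₄]⁺: Summing ligand charges against the +1 overall charge gives an oxidation state of +1 for rhodium. Rh sits in group 9, so the d-electron count is 9 − 1 = 8. A 4d d⁸ ion has a large crystal-field splitting; square planar leaves the high-energy d_{x²−y²} orbital empty and maximises CFSE. → square planar.

[Rh(NH₃)₄]⁺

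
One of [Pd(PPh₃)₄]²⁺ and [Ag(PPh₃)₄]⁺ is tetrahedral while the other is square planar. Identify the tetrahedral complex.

[Ag(PPh₃)₄]⁺

For [Pd(PPh₃)₄]²⁺: Ligand charges: triphenylphosphine is neutral. With an overall charge of +2 the palladium centre must be in the +2 oxidation state. Palladium is a group-10 element; Pd(II) is therefore d⁸. A 4d d⁸ ion has a large crystal-field splitting; square planar leaves the high-energy d_{x²−y²} orbital empty and maximises CFSE. → square planar.
For [Ag(PPh₃)₄]⁺: Triphenylphosphine is neutral; balancing the +1 overall charge requires Ag(I). Ag sits in group 11, so the d-electron count is 11 − 1 = 10. A d¹⁰ ion has no crystal-field stabilisation preference between square planar and tetrahedral, so four ligands adopt the sterically favoured tetrahedral geometry. → tetrahedral.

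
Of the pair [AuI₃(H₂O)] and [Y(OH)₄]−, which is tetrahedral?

[Y(OH)₄]−

For [AuI₃(H₂O)]: Ligand charges: each iodide is −1; water is neutral. With an overall charge of 0 the gold centre must be in the +3 oxidation state. Group 11 minus oxidation state 3 gives a d⁸ configuration. A 5d d⁸ ion has a large crystal-field splitting; square planar leaves the high-energy d_{x²−y²} orbital empty and maximises CFSE. → square planar.
For [Y(OH)₄]−: Each hydroxide is −1; balancing the −1 overall charge requires Y(III). Yttrium is a group-3 element; Y(III) is therefore d⁰. A d⁰ ion has no crystal-field stabilisation preference between square planar and tetrahedral, so four ligands adopt the sterically favoured tetrahedral geometry. → tetrahedral.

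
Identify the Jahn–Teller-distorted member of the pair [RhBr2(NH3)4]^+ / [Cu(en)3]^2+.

[Cu(en)3]^2+

[RhBr2(NH3)4]^+: Summing ligand charges against the +1 overall charge gives an oxidation state of +3 for rhodium. Rh sits in group 9, so the d-electron count is 9 − 3 = 6. A 4d ion has a large Δₒ and is invariably low-spin. The d⁶ configuration leaves the e_g set evenly filled (or empty) — no strong Jahn–Teller driving force.
[Cu(en)3]^2+: Ethylenediamine is neutral; balancing the +2 overall charge requires Cu(II). Copper is a group-11 element; Cu(II) is therefore d⁹. The t₂g⁶e_g³ configuration has an unevenly filled e_g set; the Jahn–Teller theorem predicts a tetragonal distortion (typically axial elongation) to lift the degeneracy.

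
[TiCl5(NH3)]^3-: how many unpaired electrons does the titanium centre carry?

Each chloride is −1; ammonia is neutral; balancing the −3 overall charge requires Ti(II).
Group 4 minus oxidation state 2 gives a d² configuration.
In an octahedral field the d² configuration is t₂g²e_g⁰ (only one arrangement possible), giving 2 unpaired electrons.

2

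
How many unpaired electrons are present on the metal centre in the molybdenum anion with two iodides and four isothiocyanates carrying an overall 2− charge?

Ligand charges: each iodide is −1; each isothiocyanate is −1. With an overall charge of −2 the molybdenum centre must be in the +4 oxidation state.
Molybdenum is a group-6 element; Mo(IV) is therefore d².
In an octahedral field the d² configuration is t₂g²e_g⁰ (only one arrangement possible), giving 2 unpaired electrons.

2 unpaired electrons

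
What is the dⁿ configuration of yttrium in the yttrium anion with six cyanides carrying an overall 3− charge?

d⁰

Each cyanide is −1; balancing the −3 overall charge requires Y(III).
Yttrium is a group-3 element; Y(III) is therefore d⁰.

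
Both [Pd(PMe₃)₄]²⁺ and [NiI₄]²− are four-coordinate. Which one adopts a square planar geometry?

For [Pd(PMe₃)₄]²⁺: Trimethylphosphine is neutral; balancing the +2 overall charge requires Pd(II). Palladium is a group-10 element; Pd(II) is therefore d⁸. A 4d d⁸ ion has a large crystal-field splitting; square planar leaves the high-energy d_{x²−y²} orbital empty and maximises CFSE. → square planar.
For [NiI₄]²−: Each iodide is −1; balancing the −2 overall charge requires Ni(II). Group 10 minus oxidation state 2 gives a d⁸ configuration. Iodide is a weak-field ligand. With weak-field ligands the CFSE gain from square planar is small, so a 3d d⁸ ion takes the sterically preferred tetrahedral geometry. → tetrahedral.

[Pd(PMe₃)₄]²⁺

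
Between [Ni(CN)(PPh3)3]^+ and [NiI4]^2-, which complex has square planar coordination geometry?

[Ni(CN)(PPh3)3]^+

For [Ni(CN)(PPh3)3]^+: Ligand charges: each cyanide is −1; triphenylphosphine is neutral. With an overall charge of +1 the nickel centre must be in the +2 oxidation state. Nickel is a group-10 element; Ni(II) is therefore d⁸. Cyanide and triphenylphosphine are strong-field ligands (high in the spectrochemical series). A 3d d⁸ ion with strong-field ligands gains enough CFSE to favour square planar over tetrahedral. → square planar.
For [NiI4]^2-: Summing ligand charges against the −2 overall charge gives an oxidation state of +2 for nickel. Group 10 minus oxidation state 2 gives a d⁸ configuration. Iodide is a weak-field ligand. With weak-field ligands the CFSE gain from square planar is small, so a 3d d⁸ ion takes the sterically preferred tetrahedral geometry. → tetrahedral.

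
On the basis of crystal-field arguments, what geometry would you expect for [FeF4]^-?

Ligand charges: each fluoride is −1. With an overall charge of −1 the iron centre must be in the +3 oxidation state.
Fe sits in group 8, so the d-electron count is 8 − 3 = 5.
Coordination number: 4.
Fluoride is a weak-field ligand.
A high-spin d⁵ ion has zero CFSE in either geometry, so four ligands adopt the sterically favoured tetrahedral geometry.

tetrahedral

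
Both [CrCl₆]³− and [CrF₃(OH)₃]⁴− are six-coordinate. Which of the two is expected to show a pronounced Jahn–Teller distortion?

[CrCl₆]³−: Each chloride is −1; balancing the −3 overall charge requires Cr(III). Group 6 minus oxidation state 3 gives a d³ configuration. The d³ configuration leaves the e_g set evenly filled (or empty) — no strong Jahn–Teller driving force.
[CrF₃(OH)₃]⁴−: Summing ligand charges against the −4 overall charge gives an oxidation state of +2 for chromium. Chromium is a group-6 element; Cr(II) is therefore d⁴. Fluoride and hydroxide are weak-field ligands for a first-row metal, so the complex is high-spin. The t₂g³e_g¹ (high-spin) configuration has an unevenly filled e_g set; the Jahn–Teller theorem predicts a tetragonal distortion (typically axial elongation) to lift the degeneracy.

[CrF₃(OH)₃]⁴−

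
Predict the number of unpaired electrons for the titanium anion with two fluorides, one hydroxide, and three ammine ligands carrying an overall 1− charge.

2 unpaired electrons

Summing ligand charges against the −1 overall charge gives an oxidation state of +2 for titanium.
Titanium is a group-4 element; Ti(II) is therefore d².
In an octahedral field the d² configuration is t₂g²e_g⁰ (only one arrangement possible), giving 2 unpaired electrons.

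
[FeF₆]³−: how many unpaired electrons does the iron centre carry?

Each fluoride is −1; balancing the −3 overall charge requires Fe(III).
Group 8 minus oxidation state 3 gives a d⁵ configuration.
The spin state decides the count: Fluoride is a weak-field ligand for a first-row metal, so the complex is high-spin.
An octahedral high-spin d⁵ ion is t₂g³e_g², giving 5 unpaired electrons.

5 unpaired electrons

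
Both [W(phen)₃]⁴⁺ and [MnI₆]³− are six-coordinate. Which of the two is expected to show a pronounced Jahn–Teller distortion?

[W(phen)₃]⁴⁺: Summing ligand charges against the +4 overall charge gives an oxidation state of +4 for tungsten. Tungsten is a group-6 element; W(IV) is therefore d². The d² configuration leaves the e_g set evenly filled (or empty) — no strong Jahn–Teller driving force.
[MnI₆]³−: Summing ligand charges against the −3 overall charge gives an oxidation state of +3 for manganese. Manganese is a group-7 element; Mn(III) is therefore d⁴. Iodide is a weak-field ligand for a first-row metal, so the complex is high-spin. The t₂g³e_g¹ (high-spin) configuration has an unevenly filled e_g set; the Jahn–Teller theorem predicts a tetragonal distortion (typically axial elongation) to lift the degeneracy.

[MnI₆]³−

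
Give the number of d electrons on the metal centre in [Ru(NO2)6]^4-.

Ligand charges: each nitro (N-bound nitrite) is −1. With an overall charge of −4 the ruthenium centre must be in the +2 oxidation state.
Ruthenium is a group-8 element; Ru(II) is therefore d⁶.

d⁶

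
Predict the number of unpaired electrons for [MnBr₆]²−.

Each bromide is −1; balancing the −2 overall charge requires Mn(IV).
Group 7 minus oxidation state 4 gives a d³ configuration.
In an octahedral field the d³ configuration is t₂g³e_g⁰ (only one arrangement possible), giving 3 unpaired electrons.

3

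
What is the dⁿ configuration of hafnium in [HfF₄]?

Each fluoride is −1; balancing the 0 overall charge requires Hf(IV).
Hf sits in group 4, so the d-electron count is 4 − 4 = 0.

d⁰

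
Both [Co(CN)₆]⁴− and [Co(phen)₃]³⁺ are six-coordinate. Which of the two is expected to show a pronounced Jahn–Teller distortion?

[Co(CN)₆]⁴−: Each cyanide is −1; balancing the −4 overall charge requires Co(II). Group 9 minus oxidation state 2 gives a d⁷ configuration. Cyanide is a strong-field ligand (high in the spectrochemical series) for a first-row metal, so the complex is low-spin. The t₂g⁶e_g¹ (low-spin) configuration has an unevenly filled e_g set; the Jahn–Teller theorem predicts a tetragonal distortion (typically axial elongation) to lift the degeneracy.
[Co(phen)₃]³⁺: Ligand charges: 1,10-phenanthroline is neutral. With an overall charge of +3 the cobalt centre must be in the +3 oxidation state. Co sits in group 9, so the d-electron count is 9 − 3 = 6. Co(III) has an exceptionally large octahedral splitting and is low-spin with essentially every ligand except fluoride. The d⁶ configuration leaves the e_g set evenly filled (or empty) — no strong Jahn–Teller driving force.

[Co(CN)₆]⁴−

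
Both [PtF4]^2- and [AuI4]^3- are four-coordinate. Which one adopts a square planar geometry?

[PtF4]^2-

For [PtF4]^2-: Summing ligand charges against the −2 overall charge gives an oxidation state of +2 for platinum. Group 10 minus oxidation state 2 gives a d⁸ configuration. A 5d d⁸ ion has a large crystal-field splitting; square planar leaves the high-energy d_{x²−y²} orbital empty and maximises CFSE. → square planar.
For [AuI4]^3-: Summing ligand charges against the −3 overall charge gives an oxidation state of +1 for gold. Gold is a group-11 element; Au(I) is therefore d¹⁰. A d¹⁰ ion has no crystal-field stabilisation preference between square planar and tetrahedral, so four ligands adopt the sterically favoured tetrahedral geometry. → tetrahedral.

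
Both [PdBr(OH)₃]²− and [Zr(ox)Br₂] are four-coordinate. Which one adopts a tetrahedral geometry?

[Zr(ox)Br₂]

For [PdBr(OH)₃]²−: Each bromide is −1; each hydroxide is −1; balancing the −2 overall charge requires Pd(II). Palladium is a group-10 element; Pd(II) is therefore d⁸. A 4d d⁸ ion has a large crystal-field splitting; square planar leaves the high-energy d_{x²−y²} orbital empty and maximises CFSE. → square planar.
For [Zr(ox)Br₂]: Each oxalate is −2; each bromide is −1; balancing the 0 overall charge requires Zr(IV). Zr sits in group 4, so the d-electron count is 4 − 4 = 0. A d⁰ ion has no crystal-field stabilisation preference between square planar and tetrahedral, so four ligands adopt the sterically favoured tetrahedral geometry. → tetrahedral.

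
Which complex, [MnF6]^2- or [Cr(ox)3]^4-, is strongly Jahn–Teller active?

[Cr(ox)3]^4-

[MnF6]^2-: Ligand charges: each fluoride is −1. With an overall charge of −2 the manganese centre must be in the +4 oxidation state. Group 7 minus oxidation state 4 gives a d³ configuration. The d³ configuration leaves the e_g set evenly filled (or empty) — no strong Jahn–Teller driving force.
[Cr(ox)3]^4-: Ligand charges: each oxalate is −2. With an overall charge of −4 the chromium centre must be in the +2 oxidation state. Chromium is a group-6 element; Cr(II) is therefore d⁴. Oxalate is a weak-field ligand for a first-row metal, so the complex is high-spin. The t₂g³e_g¹ (high-spin) configuration has an unevenly filled e_g set; the Jahn–Teller theorem predicts a tetragonal distortion (typically axial elongation) to lift the degeneracy.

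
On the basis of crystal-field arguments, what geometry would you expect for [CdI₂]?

linear

Ligand charges: each iodide is −1. With an overall charge of 0 the cadmium centre must be in the +2 oxidation state.
Cd sits in group 12, so the d-electron count is 12 − 2 = 10.
Coordination number: 2.
A d¹⁰ ion with only two ligands adopts a linear arrangement (sp hybridisation; no CFSE preference).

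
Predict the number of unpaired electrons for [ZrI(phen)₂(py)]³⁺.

Summing ligand charges against the +3 overall charge gives an oxidation state of +4 for zirconium.
Zr sits in group 4, so the d-electron count is 4 − 4 = 0.
Counting donor atoms: 1×iodide (monodentate) → 1 donor; 2×1,10-phenanthroline (bidentate) → 4 donors; 1×pyridine (monodentate) → 1 donor. Coordination number = 6.
In an octahedral field the d⁰ configuration is t₂g⁰e_g⁰, giving 0 unpaired electrons.

0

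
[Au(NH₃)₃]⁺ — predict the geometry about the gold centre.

Ammonia is neutral; balancing the +1 overall charge requires Au(I).
Au sits in group 11, so the d-electron count is 11 − 1 = 10.
With 3 monodentate ligands the coordination number is 3.
Three ligands around a d¹⁰ centre minimise repulsion in a trigonal-planar arrangement.

trigonal planar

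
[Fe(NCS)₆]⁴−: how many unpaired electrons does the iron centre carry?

4 unpaired electrons

Ligand charges: each isothiocyanate is −1. With an overall charge of −4 the iron centre must be in the +2 oxidation state.
Group 8 minus oxidation state 2 gives a d⁶ configuration.
The spin state decides the count: Isothiocyanate is a weak-field ligand for a first-row metal, so the complex is high-spin.
An octahedral high-spin d⁶ ion is t₂g⁴e_g², giving 4 unpaired electrons.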